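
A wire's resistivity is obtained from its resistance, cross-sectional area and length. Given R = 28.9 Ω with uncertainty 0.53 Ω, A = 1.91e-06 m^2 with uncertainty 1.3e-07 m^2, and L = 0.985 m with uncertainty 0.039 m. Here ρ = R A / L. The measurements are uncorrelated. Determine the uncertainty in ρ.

4.53e-06 Ω·m

Since ρ is a product/quotient, work with relative uncertainties:
  (1·δR/R)² = (1×0.0183)² = 0.000336;  (1·δA/A)² = (1×0.0681)² = 0.00463;  (-1·δL/L)² = (-1×0.0396)² = 0.00157
δρ/ρ = √(0.00654) = 0.0808
ρ = 5.6e-05 Ω·m, so δρ = 0.0808 × 5.6e-05 = 4.53e-06 Ω·m.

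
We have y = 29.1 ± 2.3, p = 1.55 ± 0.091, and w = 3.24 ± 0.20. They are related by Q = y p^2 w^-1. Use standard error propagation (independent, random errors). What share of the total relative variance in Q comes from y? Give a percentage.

26.2%

(δQ/Q)² = (1·δy/y)² + (2·δp/p)² + (-1·δw/w)²
  y term: (1×0.0790)² = 0.00625
  p term: (2×0.0587)² = 0.0138
  w term: (-1×0.0617)² = 0.00381
Total = 0.0238. Share from y = 0.00625/0.0238 = 0.262.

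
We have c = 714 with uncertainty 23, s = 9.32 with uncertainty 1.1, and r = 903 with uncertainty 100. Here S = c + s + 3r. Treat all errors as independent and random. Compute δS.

301

Sums and differences: (δS)² = Σ (cᵢ δxᵢ)².
  (δc)² = 529;  (δs)² = 1.21;  (3·δr)² = 90000
δS = √(90500) = 301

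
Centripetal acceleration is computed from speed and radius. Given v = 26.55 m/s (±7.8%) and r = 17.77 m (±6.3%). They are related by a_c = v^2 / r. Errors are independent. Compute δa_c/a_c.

Since a_c is a product/quotient, work with relative uncertainties:
  (2·δv/v)² = (2×0.0780)² = 0.0243;  (-1·δr/r)² = (-1×0.0630)² = 0.00397
δa_c/a_c = √(0.0283) = 0.168

0.168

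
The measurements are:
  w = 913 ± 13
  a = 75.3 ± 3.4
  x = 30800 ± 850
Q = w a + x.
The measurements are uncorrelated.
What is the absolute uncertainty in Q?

3360

Let p = w·a = 68700. δp/p = √((1·δw/w)² + (1·δa/a)²) = √(0.000203 + 0.00204) = 0.0473, so δp = 3250.
Q = p + x: δQ = √(δp² + δx²) = √(1.06e+07 + 7.22e+05) = 3360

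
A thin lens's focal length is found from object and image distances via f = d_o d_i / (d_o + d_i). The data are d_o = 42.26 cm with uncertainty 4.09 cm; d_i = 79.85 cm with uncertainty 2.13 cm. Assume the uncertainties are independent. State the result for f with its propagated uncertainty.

∂f/∂d_o = (d_i/(d_o+d_i))² = 0.428;  ∂f/∂d_i = (d_o/(d_o+d_i))² = 0.120
δf = √((∂f/∂d_o · δd_o)² + (∂f/∂d_i · δd_i)²) = √(3.06 + 0.0651) = 1.77 cm
f = 27.63 cm.

27.63 ± 1.77 cm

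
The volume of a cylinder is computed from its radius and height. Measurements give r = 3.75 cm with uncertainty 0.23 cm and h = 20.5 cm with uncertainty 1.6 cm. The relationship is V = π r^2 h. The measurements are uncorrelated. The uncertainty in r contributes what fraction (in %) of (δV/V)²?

(δV/V)² = (2·δr/r)² + (1·δh/h)²
  r term: (2×0.0613)² = 0.0150
  h term: (1×0.0780)² = 0.00609
Total = 0.0211. Share from r = 0.0150/0.0211 = 0.712.

71.2%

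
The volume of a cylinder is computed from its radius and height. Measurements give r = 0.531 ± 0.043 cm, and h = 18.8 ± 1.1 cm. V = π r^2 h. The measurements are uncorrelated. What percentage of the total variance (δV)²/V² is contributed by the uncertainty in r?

88.5%

(δV/V)² = (2·δr/r)² + (1·δh/h)²
  r term: (2×0.0810)² = 0.0262
  h term: (1×0.0585)² = 0.00342
Total = 0.0297. Share from r = 0.0262/0.0297 = 0.885.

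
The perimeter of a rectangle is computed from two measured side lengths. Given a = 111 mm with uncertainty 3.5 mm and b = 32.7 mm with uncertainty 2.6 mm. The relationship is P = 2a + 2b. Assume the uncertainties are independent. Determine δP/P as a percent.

3.03%

Absolute uncertainties add in quadrature for a linear combination:
  (2·δa)² = 49.0;  (2·δb)² = 27.0
δP = √(76.0) = 8.72 mm
P = 287 mm, so δP/P = 8.72/287 = 0.0303.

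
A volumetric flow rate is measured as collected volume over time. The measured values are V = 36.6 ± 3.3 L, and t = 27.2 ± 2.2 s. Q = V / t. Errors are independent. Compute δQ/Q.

0.121

Q is a product of powers, so relative uncertainties combine in quadrature:
  (1·δV/V)² = (1×0.0902)² = 0.00813;  (-1·δt/t)² = (-1×0.0809)² = 0.00654
δQ/Q = √(0.0147) = 0.121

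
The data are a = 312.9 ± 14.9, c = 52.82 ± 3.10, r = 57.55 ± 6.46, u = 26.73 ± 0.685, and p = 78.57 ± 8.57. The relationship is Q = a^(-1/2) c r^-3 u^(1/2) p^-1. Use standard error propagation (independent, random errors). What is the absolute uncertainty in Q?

3.71e-07

For a monomial Q ∝ a^(-1/2), c, r^-3, u^(1/2), p^-1, fractional errors add in quadrature:
  (−½·δa/a)² = (-0.5×0.0476)² = 0.000567;  (1·δc/c)² = (1×0.0587)² = 0.00344;  (-3·δr/r)² = (-3×0.112)² = 0.113;  (½·δu/u)² = (0.5×0.0256)² = 0.000164;  (-1·δp/p)² = (-1×0.109)² = 0.0119
δQ/Q = √(0.129) = 0.360
Q = 1.031e-06, so δQ = 0.360 × 1.031e-06 = 3.71e-07.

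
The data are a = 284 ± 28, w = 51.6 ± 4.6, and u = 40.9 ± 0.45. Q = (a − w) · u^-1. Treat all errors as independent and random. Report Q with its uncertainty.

5.68 ± 0.697

Let h = a − w = 232. δh = √(δa² + δw²) = √(784 + 21.2) = 28.4, so δh/h = 0.122.
Q is then a monomial in h, u:
δQ/Q = √((δh/h)² + (-1·δu/u)²) = √(0.0149 + 0.000121) = 0.123
Q = 5.68, so δQ = 0.123 × 5.68 = 0.697.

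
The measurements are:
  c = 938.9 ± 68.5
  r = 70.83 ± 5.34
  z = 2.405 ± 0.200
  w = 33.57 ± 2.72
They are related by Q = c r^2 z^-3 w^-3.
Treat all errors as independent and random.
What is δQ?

Since Q is a product/quotient, work with relative uncertainties:
  (1·δc/c)² = (1×0.0730)² = 0.00532;  (2·δr/r)² = (2×0.0754)² = 0.0227;  (-3·δz/z)² = (-3×0.0832)² = 0.0622;  (-3·δw/w)² = (-3×0.0810)² = 0.0591
δQ/Q = √(0.149) = 0.387
Q = 8.951, so δQ = 0.387 × 8.951 = 3.46.

3.46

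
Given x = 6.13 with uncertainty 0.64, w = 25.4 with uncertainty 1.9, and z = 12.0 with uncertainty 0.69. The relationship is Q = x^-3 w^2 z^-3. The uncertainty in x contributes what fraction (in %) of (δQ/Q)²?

65.3%

(δQ/Q)² = (-3·δx/x)² + (2·δw/w)² + (-3·δz/z)²
  x term: (-3×0.104)² = 0.0981
  w term: (2×0.0748)² = 0.0224
  z term: (-3×0.0575)² = 0.0298
Total = 0.150. Share from x = 0.0981/0.150 = 0.653.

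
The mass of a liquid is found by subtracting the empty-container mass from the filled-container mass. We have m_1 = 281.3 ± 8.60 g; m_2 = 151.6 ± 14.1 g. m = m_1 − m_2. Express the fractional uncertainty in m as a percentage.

12.7%

Sums and differences: (δm)² = Σ (cᵢ δxᵢ)².
  (δm_1)² = 74.0;  (δm_2)² = 199
δm = √(273) = 16.5 g
m = 129.7 g, so δm/m = 16.5/129.7 = 0.127.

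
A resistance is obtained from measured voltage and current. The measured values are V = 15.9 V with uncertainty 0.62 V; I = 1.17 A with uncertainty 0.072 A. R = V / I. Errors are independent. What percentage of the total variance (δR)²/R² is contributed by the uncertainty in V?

28.6%

(δR/R)² = (1·δV/V)² + (-1·δI/I)²
  V term: (1×0.0390)² = 0.00152
  I term: (-1×0.0615)² = 0.00379
Total = 0.00531. Share from V = 0.00152/0.00531 = 0.286.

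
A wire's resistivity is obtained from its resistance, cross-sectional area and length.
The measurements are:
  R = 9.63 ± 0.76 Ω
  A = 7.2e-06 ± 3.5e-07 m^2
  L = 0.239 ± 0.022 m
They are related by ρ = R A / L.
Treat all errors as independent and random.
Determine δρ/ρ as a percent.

13.1%

Since ρ is a product/quotient, work with relative uncertainties:
  (1·δR/R)² = (1×0.0789)² = 0.00623;  (1·δA/A)² = (1×0.0486)² = 0.00236;  (-1·δL/L)² = (-1×0.0921)² = 0.00847
δρ/ρ = √(0.0171) = 0.131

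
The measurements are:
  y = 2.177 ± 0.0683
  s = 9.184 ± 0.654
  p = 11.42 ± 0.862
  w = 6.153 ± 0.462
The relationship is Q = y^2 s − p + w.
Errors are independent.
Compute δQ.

Let h = y^2·s = 43.53. δh/h = √((2·δy/y)² + (1·δs/s)²) = √(0.00394 + 0.00507) = 0.0949, so δh = 4.13.
Q = h − p + w: δQ = √(δh² + δp² + δw²) = √(17.1 + 0.743 + 0.213) = 4.25

4.25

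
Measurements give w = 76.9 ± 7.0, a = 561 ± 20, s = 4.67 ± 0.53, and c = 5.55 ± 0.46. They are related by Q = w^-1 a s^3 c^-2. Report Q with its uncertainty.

24.1 ± 9.43

For a monomial Q ∝ w^-1, a, s^3, c^-2, fractional errors add in quadrature:
  (-1·δw/w)² = (-1×0.0910)² = 0.00829;  (1·δa/a)² = (1×0.0357)² = 0.00127;  (3·δs/s)² = (3×0.113)² = 0.116;  (-2·δc/c)² = (-2×0.0829)² = 0.0275
δQ/Q = √(0.153) = 0.391
Q = 24.1, so δQ = 0.391 × 24.1 = 9.43.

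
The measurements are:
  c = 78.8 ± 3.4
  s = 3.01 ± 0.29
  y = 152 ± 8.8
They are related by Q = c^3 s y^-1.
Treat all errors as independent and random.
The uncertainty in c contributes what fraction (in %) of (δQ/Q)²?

(δQ/Q)² = (3·δc/c)² + (1·δs/s)² + (-1·δy/y)²
  c term: (3×0.0431)² = 0.0168
  s term: (1×0.0963)² = 0.00928
  y term: (-1×0.0579)² = 0.00335
Total = 0.0294. Share from c = 0.0168/0.0294 = 0.570.

57.0%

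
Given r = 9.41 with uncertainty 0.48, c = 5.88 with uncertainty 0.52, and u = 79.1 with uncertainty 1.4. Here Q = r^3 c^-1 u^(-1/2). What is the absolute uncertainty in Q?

2.82

Q is a product of powers, so relative uncertainties combine in quadrature:
  (3·δr/r)² = (3×0.0510)² = 0.0234;  (-1·δc/c)² = (-1×0.0884)² = 0.00782;  (−½·δu/u)² = (-0.5×0.0177)² = 7.83e-05
δQ/Q = √(0.0313) = 0.177
Q = 15.9, so δQ = 0.177 × 15.9 = 2.82.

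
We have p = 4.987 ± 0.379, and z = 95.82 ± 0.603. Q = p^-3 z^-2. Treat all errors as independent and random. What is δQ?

For a monomial Q ∝ p^-3, z^-2, fractional errors add in quadrature:
  (-3·δp/p)² = (-3×0.0760)² = 0.0520;  (-2·δz/z)² = (-2×0.00629)² = 0.000158
δQ/Q = √(0.0521) = 0.228
Q = 8.782e-07, so δQ = 0.228 × 8.782e-07 = 2.01e-07.

2.01e-07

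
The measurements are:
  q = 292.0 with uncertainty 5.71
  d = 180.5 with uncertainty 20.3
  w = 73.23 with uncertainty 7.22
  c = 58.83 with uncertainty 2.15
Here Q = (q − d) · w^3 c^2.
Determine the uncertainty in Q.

5.43e+10

Let u = q − d = 111.5. δu = √(δq² + δd²) = √(32.6 + 412) = 21.1, so δu/u = 0.189.
Q is then a monomial in u, w, c:
δQ/Q = √((δu/u)² + (3·δw/w)² + (2·δc/c)²) = √(0.0358 + 0.0875 + 0.00534) = 0.359
Q = 1.515e+11, so δQ = 0.359 × 1.515e+11 = 5.43e+10.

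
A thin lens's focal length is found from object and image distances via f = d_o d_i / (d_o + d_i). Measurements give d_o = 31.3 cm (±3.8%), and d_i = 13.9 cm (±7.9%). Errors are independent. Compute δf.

∂f/∂d_o = (d_i/(d_o+d_i))² = 0.0946;  ∂f/∂d_i = (d_o/(d_o+d_i))² = 0.480
δf = √((∂f/∂d_o · δd_o)² + (∂f/∂d_i · δd_i)²) = √(0.0127 + 0.277) = 0.538 cm

0.538 cm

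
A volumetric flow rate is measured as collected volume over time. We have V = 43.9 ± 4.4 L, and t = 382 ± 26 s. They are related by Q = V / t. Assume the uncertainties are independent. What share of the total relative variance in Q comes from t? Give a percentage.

(δQ/Q)² = (1·δV/V)² + (-1·δt/t)²
  V term: (1×0.100)² = 0.0100
  t term: (-1×0.0681)² = 0.00463
Total = 0.0147. Share from t = 0.00463/0.0147 = 0.316.

31.6%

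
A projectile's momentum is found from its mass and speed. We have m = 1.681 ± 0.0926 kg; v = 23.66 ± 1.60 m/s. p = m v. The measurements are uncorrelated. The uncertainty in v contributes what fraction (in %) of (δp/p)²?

60.1%

(δp/p)² = (1·δm/m)² + (1·δv/v)²
  m term: (1×0.0551)² = 0.00303
  v term: (1×0.0676)² = 0.00457
Total = 0.00761. Share from v = 0.00457/0.00761 = 0.601.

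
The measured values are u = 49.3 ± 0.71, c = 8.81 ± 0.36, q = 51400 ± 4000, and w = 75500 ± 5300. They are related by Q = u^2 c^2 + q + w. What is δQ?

17600

Let p = u^2·c^2 = 1.89e+05. δp/p = √((2·δu/u)² + (2·δc/c)²) = √(0.000830 + 0.00668) = 0.0867, so δp = 16300.
Q = p + q + w: δQ = √(δp² + δq² + δw²) = √(2.67e+08 + 1.6e+07 + 2.81e+07) = 17600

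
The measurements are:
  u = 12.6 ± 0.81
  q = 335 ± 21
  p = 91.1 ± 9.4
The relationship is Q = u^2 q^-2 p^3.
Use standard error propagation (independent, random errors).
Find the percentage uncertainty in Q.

35.8%

Products/powers → add relative errors in quadrature, weighted by exponent:
  (2·δu/u)² = (2×0.0643)² = 0.0165;  (-2·δq/q)² = (-2×0.0627)² = 0.0157;  (3·δp/p)² = (3×0.103)² = 0.0958
δQ/Q = √(0.128) = 0.358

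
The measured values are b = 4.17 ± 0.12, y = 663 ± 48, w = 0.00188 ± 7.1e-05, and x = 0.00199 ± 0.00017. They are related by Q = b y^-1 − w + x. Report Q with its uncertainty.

Let p = b·y^-1 = 0.00629. δp/p = √((1·δb/b)² + (-1·δy/y)²) = √(0.000828 + 0.00524) = 0.0779, so δp = 0.000490.
Q = p − w + x: δQ = √(δp² + δw² + δx²) = √(2.4e-07 + 5.04e-09 + 2.89e-08) = 0.000523
Q = 0.00640.

0.00640 ± 0.000523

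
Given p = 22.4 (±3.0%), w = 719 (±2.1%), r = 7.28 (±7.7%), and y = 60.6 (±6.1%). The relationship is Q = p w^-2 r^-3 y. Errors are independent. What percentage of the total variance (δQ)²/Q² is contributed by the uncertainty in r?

89.3%

(δQ/Q)² = (1·δp/p)² + (-2·δw/w)² + (-3·δr/r)² + (1·δy/y)²
  p term: (1×0.0300)² = 0.000900
  w term: (-2×0.0210)² = 0.00176
  r term: (-3×0.0770)² = 0.0534
  y term: (1×0.0610)² = 0.00372
Total = 0.0597. Share from r = 0.0534/0.0597 = 0.893.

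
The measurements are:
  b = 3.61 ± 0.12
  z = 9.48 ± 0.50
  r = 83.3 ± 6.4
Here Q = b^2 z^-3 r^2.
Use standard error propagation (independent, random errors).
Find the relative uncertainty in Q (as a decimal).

0.230

Products/powers → add relative errors in quadrature, weighted by exponent:
  (2·δb/b)² = (2×0.0332)² = 0.00442;  (-3·δz/z)² = (-3×0.0527)² = 0.0250;  (2·δr/r)² = (2×0.0768)² = 0.0236
δQ/Q = √(0.0531) = 0.230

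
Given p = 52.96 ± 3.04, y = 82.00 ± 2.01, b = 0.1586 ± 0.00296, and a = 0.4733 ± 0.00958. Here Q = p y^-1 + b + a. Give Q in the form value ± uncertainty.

1.278 ± 0.0415

Let w = p·y^-1 = 0.6459. δw/w = √((1·δp/p)² + (-1·δy/y)²) = √(0.00329 + 0.000601) = 0.0624, so δw = 0.0403.
Q = w + b + a: δQ = √(δw² + δb² + δa²) = √(0.00163 + 8.76e-06 + 9.18e-05) = 0.0415
Q = 1.278.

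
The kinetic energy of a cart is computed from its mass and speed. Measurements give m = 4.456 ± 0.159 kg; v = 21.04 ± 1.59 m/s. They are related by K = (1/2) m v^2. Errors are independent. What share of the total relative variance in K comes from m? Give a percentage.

(δK/K)² = (1·δm/m)² + (2·δv/v)²
  m term: (1×0.0357)² = 0.00127
  v term: (2×0.0756)² = 0.0228
Total = 0.0241. Share from m = 0.00127/0.0241 = 0.0528.

5.28%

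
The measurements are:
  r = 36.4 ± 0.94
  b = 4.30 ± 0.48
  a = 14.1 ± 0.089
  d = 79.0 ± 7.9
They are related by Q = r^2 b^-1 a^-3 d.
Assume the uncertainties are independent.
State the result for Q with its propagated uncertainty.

8.68 ± 1.39

Each factor contributes (exponent × relative error)² to (δQ/Q)²:
  (2·δr/r)² = (2×0.0258)² = 0.00267;  (-1·δb/b)² = (-1×0.112)² = 0.0125;  (-3·δa/a)² = (-3×0.00631)² = 0.000359;  (1·δd/d)² = (1×0.100)² = 0.0100
δQ/Q = √(0.0255) = 0.160
Q = 8.68, so δQ = 0.160 × 8.68 = 1.39.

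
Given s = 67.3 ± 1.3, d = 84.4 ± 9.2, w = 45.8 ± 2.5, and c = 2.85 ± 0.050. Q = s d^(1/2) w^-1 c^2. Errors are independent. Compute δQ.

Products/powers → add relative errors in quadrature, weighted by exponent:
  (1·δs/s)² = (1×0.0193)² = 0.000373;  (½·δd/d)² = (0.5×0.109)² = 0.00297;  (-1·δw/w)² = (-1×0.0546)² = 0.00298;  (2·δc/c)² = (2×0.0175)² = 0.00123
δQ/Q = √(0.00755) = 0.0869
Q = 110, so δQ = 0.0869 × 110 = 9.53.

9.53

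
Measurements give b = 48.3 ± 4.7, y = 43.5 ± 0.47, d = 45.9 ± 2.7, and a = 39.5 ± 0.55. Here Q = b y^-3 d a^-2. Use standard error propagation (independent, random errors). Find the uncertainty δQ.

Q is a product of powers, so relative uncertainties combine in quadrature:
  (1·δb/b)² = (1×0.0973)² = 0.00947;  (-3·δy/y)² = (-3×0.0108)² = 0.00105;  (1·δd/d)² = (1×0.0588)² = 0.00346;  (-2·δa/a)² = (-2×0.0139)² = 0.000776
δQ/Q = √(0.0148) = 0.121
Q = 1.73e-05, so δQ = 0.121 × 1.73e-05 = 2.1e-06.

2.1e-06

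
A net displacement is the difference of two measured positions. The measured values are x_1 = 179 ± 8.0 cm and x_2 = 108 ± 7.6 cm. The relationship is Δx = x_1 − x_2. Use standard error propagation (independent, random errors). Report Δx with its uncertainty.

71.0 ± 11.0 cm

Absolute uncertainties add in quadrature for a linear combination:
  (δx_1)² = 64.0;  (δx_2)² = 57.8
δΔx = √(122) = 11.0 cm
Δx = 71.0 cm.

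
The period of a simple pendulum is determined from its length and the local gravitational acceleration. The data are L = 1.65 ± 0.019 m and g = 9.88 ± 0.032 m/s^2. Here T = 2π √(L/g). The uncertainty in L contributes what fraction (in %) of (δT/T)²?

(δT/T)² = (½·δL/L)² + (−½·δg/g)²
  L term: (0.5×0.0115)² = 3.31e-05
  g term: (-0.5×0.00324)² = 2.62e-06
Total = 3.58e-05. Share from L = 3.31e-05/3.58e-05 = 0.927.

92.7%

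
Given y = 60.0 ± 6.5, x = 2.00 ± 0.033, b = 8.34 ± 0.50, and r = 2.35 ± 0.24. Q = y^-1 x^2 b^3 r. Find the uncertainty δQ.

21.4

Q is a product of powers, so relative uncertainties combine in quadrature:
  (-1·δy/y)² = (-1×0.108)² = 0.0117;  (2·δx/x)² = (2×0.0165)² = 0.00109;  (3·δb/b)² = (3×0.0600)² = 0.0323;  (1·δr/r)² = (1×0.102)² = 0.0104
δQ/Q = √(0.0556) = 0.236
Q = 90.9, so δQ = 0.236 × 90.9 = 21.4.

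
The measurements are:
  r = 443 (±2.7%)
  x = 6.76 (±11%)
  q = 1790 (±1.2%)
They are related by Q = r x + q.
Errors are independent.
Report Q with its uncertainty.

4780 ± 340

Let p = r·x = 2990. δp/p = √((1·δr/r)² + (1·δx/x)²) = √(0.000729 + 0.0121) = 0.113, so δp = 339.
Q = p + q: δQ = √(δp² + δq²) = √(1.15e+05 + 461) = 340
Q = 4780.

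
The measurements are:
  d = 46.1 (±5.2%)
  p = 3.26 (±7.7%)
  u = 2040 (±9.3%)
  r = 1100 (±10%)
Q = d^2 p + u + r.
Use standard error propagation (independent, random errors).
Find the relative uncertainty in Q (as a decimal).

0.0917

Let w = d^2·p = 6930. δw/w = √((2·δd/d)² + (1·δp/p)²) = √(0.0108 + 0.00593) = 0.129, so δw = 897.
Q = w + u + r: δQ = √(δw² + δu² + δr²) = √(8.04e+05 + 36000 + 12100) = 923
Q = 10100, so δQ/Q = 923/10100 = 0.0917.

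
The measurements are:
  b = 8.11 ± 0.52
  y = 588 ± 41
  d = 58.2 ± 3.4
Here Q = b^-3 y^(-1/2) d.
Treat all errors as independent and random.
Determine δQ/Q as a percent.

Q is a product of powers, so relative uncertainties combine in quadrature:
  (-3·δb/b)² = (-3×0.0641)² = 0.0370;  (−½·δy/y)² = (-0.5×0.0697)² = 0.00122;  (1·δd/d)² = (1×0.0584)² = 0.00341
δQ/Q = √(0.0416) = 0.204

20.4%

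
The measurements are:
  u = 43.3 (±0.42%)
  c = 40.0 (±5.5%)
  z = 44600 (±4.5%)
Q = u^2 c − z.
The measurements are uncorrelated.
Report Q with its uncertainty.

30400 ± 4630

Let p = u^2·c = 75000. δp/p = √((2·δu/u)² + (1·δc/c)²) = √(7.06e-05 + 0.00303) = 0.0556, so δp = 4170.
Q = p − z: δQ = √(δp² + δz²) = √(1.74e+07 + 4.03e+06) = 4630
Q = 30400.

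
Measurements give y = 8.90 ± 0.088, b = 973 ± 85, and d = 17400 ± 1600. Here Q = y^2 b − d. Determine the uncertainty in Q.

7090

Let p = y^2·b = 77100. δp/p = √((2·δy/y)² + (1·δb/b)²) = √(0.000391 + 0.00763) = 0.0896, so δp = 6900.
Q = p − d: δQ = √(δp² + δd²) = √(4.77e+07 + 2.56e+06) = 7090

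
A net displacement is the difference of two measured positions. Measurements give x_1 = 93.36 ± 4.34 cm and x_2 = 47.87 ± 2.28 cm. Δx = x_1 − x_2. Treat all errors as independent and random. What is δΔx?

For a sum/difference, combine absolute errors in quadrature:
  (δx_1)² = 18.8;  (δx_2)² = 5.20
δΔx = √(24.0) = 4.90 cm

4.90 cm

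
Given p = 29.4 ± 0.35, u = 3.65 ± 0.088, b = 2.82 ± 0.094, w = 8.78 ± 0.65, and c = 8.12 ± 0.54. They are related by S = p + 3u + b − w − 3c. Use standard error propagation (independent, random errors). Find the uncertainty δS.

For a sum/difference, combine absolute errors in quadrature:
  (δp)² = 0.122;  (3·δu)² = 0.0697;  (δb)² = 0.00884;  (δw)² = 0.423;  (3·δc)² = 2.62
δS = √(3.25) = 1.80

1.80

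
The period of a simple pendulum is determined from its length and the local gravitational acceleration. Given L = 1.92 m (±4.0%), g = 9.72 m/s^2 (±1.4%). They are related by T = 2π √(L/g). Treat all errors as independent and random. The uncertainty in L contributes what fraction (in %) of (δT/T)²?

89.1%

(δT/T)² = (½·δL/L)² + (−½·δg/g)²
  L term: (0.5×0.0400)² = 0.000400
  g term: (-0.5×0.0140)² = 4.9e-05
Total = 0.000449. Share from L = 0.000400/0.000449 = 0.891.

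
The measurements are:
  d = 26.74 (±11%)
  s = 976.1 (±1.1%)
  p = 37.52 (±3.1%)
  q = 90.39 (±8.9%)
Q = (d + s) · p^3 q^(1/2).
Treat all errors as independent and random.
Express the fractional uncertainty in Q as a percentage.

10.4%

Let u = d + s = 1003. δu = √(δd² + δs²) = √(8.65 + 115) = 11.1, so δu/u = 0.0111.
Q is then a monomial in u, p, q:
δQ/Q = √((δu/u)² + (3·δp/p)² + (½·δq/q)²) = √(0.000123 + 0.00865 + 0.00198) = 0.104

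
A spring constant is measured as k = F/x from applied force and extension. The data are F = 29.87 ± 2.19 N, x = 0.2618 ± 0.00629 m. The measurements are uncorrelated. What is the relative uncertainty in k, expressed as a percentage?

7.72%

Since k is a product/quotient, work with relative uncertainties:
  (1·δF/F)² = (1×0.0733)² = 0.00538;  (-1·δx/x)² = (-1×0.0240)² = 0.000577
δk/k = √(0.00595) = 0.0772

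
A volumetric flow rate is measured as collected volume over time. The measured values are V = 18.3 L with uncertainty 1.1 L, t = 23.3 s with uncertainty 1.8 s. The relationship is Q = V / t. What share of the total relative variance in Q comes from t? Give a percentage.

62.3%

(δQ/Q)² = (1·δV/V)² + (-1·δt/t)²
  V term: (1×0.0601)² = 0.00361
  t term: (-1×0.0773)² = 0.00597
Total = 0.00958. Share from t = 0.00597/0.00958 = 0.623.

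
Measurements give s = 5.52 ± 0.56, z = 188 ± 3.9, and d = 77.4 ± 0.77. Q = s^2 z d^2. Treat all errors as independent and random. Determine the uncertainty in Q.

7.03e+06

Since Q is a product/quotient, work with relative uncertainties:
  (2·δs/s)² = (2×0.101)² = 0.0412;  (1·δz/z)² = (1×0.0207)² = 0.000430;  (2·δd/d)² = (2×0.00995)² = 0.000396
δQ/Q = √(0.0420) = 0.205
Q = 3.43e+07, so δQ = 0.205 × 3.43e+07 = 7.03e+06.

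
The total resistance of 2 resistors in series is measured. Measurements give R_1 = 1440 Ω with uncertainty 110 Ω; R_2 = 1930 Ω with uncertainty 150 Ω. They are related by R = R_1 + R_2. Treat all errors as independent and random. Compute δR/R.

Each term contributes (cᵢ δxᵢ)² to (δR)²:
  (δR_1)² = 12100;  (δR_2)² = 22500
δR = √(34600) = 186 Ω
R = 3370 Ω, so δR/R = 186/3370 = 0.0552.

0.0552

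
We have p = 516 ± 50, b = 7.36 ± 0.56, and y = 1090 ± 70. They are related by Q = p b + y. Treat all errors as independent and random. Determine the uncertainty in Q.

473

Let w = p·b = 3800. δw/w = √((1·δp/p)² + (1·δb/b)²) = √(0.00939 + 0.00579) = 0.123, so δw = 468.
Q = w + y: δQ = √(δw² + δy²) = √(2.19e+05 + 4900) = 473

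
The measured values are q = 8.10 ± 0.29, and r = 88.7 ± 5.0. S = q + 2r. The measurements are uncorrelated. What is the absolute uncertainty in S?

Each term contributes (cᵢ δxᵢ)² to (δS)²:
  (δq)² = 0.0841;  (2·δr)² = 100
δS = √(100) = 10.0

10.0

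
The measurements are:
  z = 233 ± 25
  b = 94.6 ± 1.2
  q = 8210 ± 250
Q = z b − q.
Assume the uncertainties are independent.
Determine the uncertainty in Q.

Let p = z·b = 22000. δp/p = √((1·δz/z)² + (1·δb/b)²) = √(0.0115 + 0.000161) = 0.108, so δp = 2380.
Q = p − q: δQ = √(δp² + δq²) = √(5.67e+06 + 62500) = 2390

2390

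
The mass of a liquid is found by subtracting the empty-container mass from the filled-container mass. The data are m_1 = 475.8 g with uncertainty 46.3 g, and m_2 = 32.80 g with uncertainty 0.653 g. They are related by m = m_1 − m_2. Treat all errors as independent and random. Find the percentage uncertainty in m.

Absolute uncertainties add in quadrature for a linear combination:
  (δm_1)² = 2140;  (δm_2)² = 0.426
δm = √(2140) = 46.3 g
m = 443.0 g, so δm/m = 46.3/443.0 = 0.105.

10.5%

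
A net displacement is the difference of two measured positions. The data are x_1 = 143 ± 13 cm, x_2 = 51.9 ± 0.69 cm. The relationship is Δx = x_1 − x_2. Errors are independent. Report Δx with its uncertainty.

91.1 ± 13.0 cm

Δx is a linear combination, so absolute uncertainties add in quadrature:
  (δx_1)² = 169;  (δx_2)² = 0.476
δΔx = √(169) = 13.0 cm
Δx = 91.1 cm.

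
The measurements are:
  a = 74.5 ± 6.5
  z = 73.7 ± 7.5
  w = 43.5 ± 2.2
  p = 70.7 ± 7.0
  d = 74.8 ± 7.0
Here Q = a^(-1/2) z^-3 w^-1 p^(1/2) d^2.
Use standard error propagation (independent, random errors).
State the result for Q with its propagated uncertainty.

Each factor contributes (exponent × relative error)² to (δQ/Q)²:
  (−½·δa/a)² = (-0.5×0.0872)² = 0.00190;  (-3·δz/z)² = (-3×0.102)² = 0.0932;  (-1·δw/w)² = (-1×0.0506)² = 0.00256;  (½·δp/p)² = (0.5×0.0990)² = 0.00245;  (2·δd/d)² = (2×0.0936)² = 0.0350
δQ/Q = √(0.135) = 0.368
Q = 0.000313, so δQ = 0.368 × 0.000313 = 0.000115.

0.000313 ± 0.000115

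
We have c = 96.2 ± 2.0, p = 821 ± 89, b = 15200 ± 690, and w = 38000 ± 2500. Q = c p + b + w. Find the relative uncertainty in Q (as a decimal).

Let h = c·p = 79000. δh/h = √((1·δc/c)² + (1·δp/p)²) = √(0.000432 + 0.0118) = 0.110, so δh = 8720.
Q = h + b + w: δQ = √(δh² + δb² + δw²) = √(7.6e+07 + 4.76e+05 + 6.25e+06) = 9100
Q = 1.32e+05, so δQ/Q = 9100/1.32e+05 = 0.0688.

0.0688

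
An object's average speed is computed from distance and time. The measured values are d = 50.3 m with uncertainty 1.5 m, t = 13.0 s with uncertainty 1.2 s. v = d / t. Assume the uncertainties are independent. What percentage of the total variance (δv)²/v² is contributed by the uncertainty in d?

(δv/v)² = (1·δd/d)² + (-1·δt/t)²
  d term: (1×0.0298)² = 0.000889
  t term: (-1×0.0923)² = 0.00852
Total = 0.00941. Share from d = 0.000889/0.00941 = 0.0945.

9.45%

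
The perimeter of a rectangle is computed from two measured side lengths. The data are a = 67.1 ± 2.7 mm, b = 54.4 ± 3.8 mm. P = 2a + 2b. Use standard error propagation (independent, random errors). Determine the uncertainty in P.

9.32 mm

Sums and differences: (δP)² = Σ (cᵢ δxᵢ)².
  (2·δa)² = 29.2;  (2·δb)² = 57.8
δP = √(86.9) = 9.32 mm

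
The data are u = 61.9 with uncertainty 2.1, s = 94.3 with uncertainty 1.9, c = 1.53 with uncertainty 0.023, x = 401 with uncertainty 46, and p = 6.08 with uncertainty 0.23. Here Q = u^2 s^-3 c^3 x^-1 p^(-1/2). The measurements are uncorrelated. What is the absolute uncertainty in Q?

Relative error in a monomial: (δQ/Q)² = Σ (nᵢ · δxᵢ/xᵢ)².
  (2·δu/u)² = (2×0.0339)² = 0.00460;  (-3·δs/s)² = (-3×0.0201)² = 0.00365;  (3·δc/c)² = (3×0.0150)² = 0.00203;  (-1·δx/x)² = (-1×0.115)² = 0.0132;  (−½·δp/p)² = (-0.5×0.0378)² = 0.000358
δQ/Q = √(0.0238) = 0.154
Q = 1.66e-05, so δQ = 0.154 × 1.66e-05 = 2.55e-06.

2.55e-06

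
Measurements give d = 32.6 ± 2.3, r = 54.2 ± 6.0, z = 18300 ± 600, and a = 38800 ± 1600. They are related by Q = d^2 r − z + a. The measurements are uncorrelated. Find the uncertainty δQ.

10500

Let p = d^2·r = 57600. δp/p = √((2·δd/d)² + (1·δr/r)²) = √(0.0199 + 0.0123) = 0.179, so δp = 10300.
Q = p − z + a: δQ = √(δp² + δz² + δa²) = √(1.07e+08 + 3.6e+05 + 2.56e+06) = 10500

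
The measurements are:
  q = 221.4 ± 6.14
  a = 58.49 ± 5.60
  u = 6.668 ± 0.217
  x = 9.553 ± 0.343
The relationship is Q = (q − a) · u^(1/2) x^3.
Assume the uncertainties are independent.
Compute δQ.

Let w = q − a = 162.9. δw = √(δq² + δa²) = √(37.7 + 31.4) = 8.31, so δw/w = 0.0510.
Q is then a monomial in w, u, x:
δQ/Q = √((δw/w)² + (½·δu/u)² + (3·δx/x)²) = √(0.00260 + 0.000265 + 0.0116) = 0.120
Q = 366700, so δQ = 0.120 × 366700 = 44100.

44100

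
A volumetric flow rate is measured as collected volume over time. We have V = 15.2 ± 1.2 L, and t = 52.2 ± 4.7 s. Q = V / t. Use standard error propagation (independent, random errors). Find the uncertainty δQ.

Q is a product of powers, so relative uncertainties combine in quadrature:
  (1·δV/V)² = (1×0.0789)² = 0.00623;  (-1·δt/t)² = (-1×0.0900)² = 0.00811
δQ/Q = √(0.0143) = 0.120
Q = 0.291 L/s, so δQ = 0.120 × 0.291 = 0.0349 L/s.

0.0349 L/s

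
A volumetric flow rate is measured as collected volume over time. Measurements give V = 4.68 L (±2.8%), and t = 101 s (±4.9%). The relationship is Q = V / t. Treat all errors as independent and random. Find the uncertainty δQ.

0.00262 L/s

Since Q is a product/quotient, work with relative uncertainties:
  (1·δV/V)² = (1×0.0280)² = 0.000784;  (-1·δt/t)² = (-1×0.0490)² = 0.00240
δQ/Q = √(0.00319) = 0.0564
Q = 0.0463 L/s, so δQ = 0.0564 × 0.0463 = 0.00262 L/s.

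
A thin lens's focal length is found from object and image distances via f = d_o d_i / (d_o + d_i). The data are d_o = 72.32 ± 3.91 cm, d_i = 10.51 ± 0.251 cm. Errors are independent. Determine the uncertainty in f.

∂f/∂d_o = (d_i/(d_o+d_i))² = 0.0161;  ∂f/∂d_i = (d_o/(d_o+d_i))² = 0.762
δf = √((∂f/∂d_o · δd_o)² + (∂f/∂d_i · δd_i)²) = √(0.00396 + 0.0366) = 0.201 cm

0.201 cm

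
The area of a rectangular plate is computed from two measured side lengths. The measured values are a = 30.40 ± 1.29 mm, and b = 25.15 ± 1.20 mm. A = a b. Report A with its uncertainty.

764.6 ± 48.8 mm^2

For a monomial A ∝ a, b, fractional errors add in quadrature:
  (1·δa/a)² = (1×0.0424)² = 0.00180;  (1·δb/b)² = (1×0.0477)² = 0.00228
δA/A = √(0.00408) = 0.0639
A = 764.6 mm^2, so δA = 0.0639 × 764.6 = 48.8 mm^2.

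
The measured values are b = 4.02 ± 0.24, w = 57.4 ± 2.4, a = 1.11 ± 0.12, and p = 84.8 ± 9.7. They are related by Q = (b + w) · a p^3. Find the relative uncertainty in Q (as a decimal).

Let u = b + w = 61.4. δu = √(δb² + δw²) = √(0.0576 + 5.76) = 2.41, so δu/u = 0.0393.
Q is then a monomial in u, a, p:
δQ/Q = √((δu/u)² + (1·δa/a)² + (3·δp/p)²) = √(0.00154 + 0.0117 + 0.118) = 0.362

0.362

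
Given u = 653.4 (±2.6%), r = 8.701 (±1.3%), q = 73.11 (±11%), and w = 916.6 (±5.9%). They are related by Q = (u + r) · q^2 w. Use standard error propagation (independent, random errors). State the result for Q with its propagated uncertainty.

(3.244 ± 0.744) × 10^9

Let h = u + r = 662.1. δh = √(δu² + δr²) = √(289 + 0.0128) = 17.0, so δh/h = 0.0257.
Q is then a monomial in h, q, w:
δQ/Q = √((δh/h)² + (2·δq/q)² + (1·δw/w)²) = √(0.000658 + 0.0484 + 0.00348) = 0.229
Q = 3.244e+09, so δQ = 0.229 × 3.244e+09 = 7.44e+08.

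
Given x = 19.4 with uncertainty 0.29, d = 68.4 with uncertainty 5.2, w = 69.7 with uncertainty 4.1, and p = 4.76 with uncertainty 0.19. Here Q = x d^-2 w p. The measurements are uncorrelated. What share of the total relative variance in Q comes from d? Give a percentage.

(δQ/Q)² = (1·δx/x)² + (-2·δd/d)² + (1·δw/w)² + (1·δp/p)²
  x term: (1×0.0149)² = 0.000223
  d term: (-2×0.0760)² = 0.0231
  w term: (1×0.0588)² = 0.00346
  p term: (1×0.0399)² = 0.00159
Total = 0.0284. Share from d = 0.0231/0.0284 = 0.814.

81.4%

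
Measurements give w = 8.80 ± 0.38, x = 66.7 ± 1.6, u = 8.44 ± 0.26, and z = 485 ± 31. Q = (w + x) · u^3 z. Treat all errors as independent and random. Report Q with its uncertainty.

Let h = w + x = 75.5. δh = √(δw² + δx²) = √(0.144 + 2.56) = 1.64, so δh/h = 0.0218.
Q is then a monomial in h, u, z:
δQ/Q = √((δh/h)² + (3·δu/u)² + (1·δz/z)²) = √(0.000474 + 0.00854 + 0.00409) = 0.114
Q = 2.2e+07, so δQ = 0.114 × 2.2e+07 = 2.52e+06.

(2.20 ± 0.252) × 10^7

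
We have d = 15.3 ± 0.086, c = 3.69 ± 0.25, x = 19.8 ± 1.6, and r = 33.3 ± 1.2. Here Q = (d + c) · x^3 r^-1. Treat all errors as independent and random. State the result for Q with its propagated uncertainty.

Let u = d + c = 19.0. δu = √(δd² + δc²) = √(0.00740 + 0.0625) = 0.264, so δu/u = 0.0139.
Q is then a monomial in u, x, r:
δQ/Q = √((δu/u)² + (3·δx/x)² + (-1·δr/r)²) = √(0.000194 + 0.0588 + 0.00130) = 0.245
Q = 4430, so δQ = 0.245 × 4430 = 1090.

4430 ± 1090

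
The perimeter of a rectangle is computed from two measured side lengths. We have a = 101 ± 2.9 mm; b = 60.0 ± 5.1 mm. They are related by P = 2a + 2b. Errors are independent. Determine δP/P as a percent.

3.64%

Sums and differences: (δP)² = Σ (cᵢ δxᵢ)².
  (2·δa)² = 33.6;  (2·δb)² = 104
δP = √(138) = 11.7 mm
P = 322 mm, so δP/P = 11.7/322 = 0.0364.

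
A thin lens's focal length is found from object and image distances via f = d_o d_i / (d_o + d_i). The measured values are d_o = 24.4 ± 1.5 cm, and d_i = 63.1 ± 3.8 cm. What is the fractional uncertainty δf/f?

0.0474

∂f/∂d_o = (d_i/(d_o+d_i))² = 0.520;  ∂f/∂d_i = (d_o/(d_o+d_i))² = 0.0778
δf = √((∂f/∂d_o · δd_o)² + (∂f/∂d_i · δd_i)²) = √(0.609 + 0.0873) = 0.834 cm
f = 17.6 cm, so δf/f = 0.834/17.6 = 0.0474.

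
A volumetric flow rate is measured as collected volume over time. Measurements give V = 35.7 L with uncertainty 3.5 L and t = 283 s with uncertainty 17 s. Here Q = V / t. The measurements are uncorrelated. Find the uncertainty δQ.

0.0145 L/s

For a monomial Q ∝ V, t^-1, fractional errors add in quadrature:
  (1·δV/V)² = (1×0.0980)² = 0.00961;  (-1·δt/t)² = (-1×0.0601)² = 0.00361
δQ/Q = √(0.0132) = 0.115
Q = 0.126 L/s, so δQ = 0.115 × 0.126 = 0.0145 L/s.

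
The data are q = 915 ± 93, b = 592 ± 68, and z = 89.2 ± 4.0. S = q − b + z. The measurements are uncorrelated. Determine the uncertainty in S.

115

Each term contributes (cᵢ δxᵢ)² to (δS)²:
  (δq)² = 8650;  (δb)² = 4620;  (δz)² = 16.0
δS = √(13300) = 115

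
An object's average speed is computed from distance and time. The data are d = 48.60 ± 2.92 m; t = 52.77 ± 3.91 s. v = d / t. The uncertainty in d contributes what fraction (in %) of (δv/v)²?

39.7%

(δv/v)² = (1·δd/d)² + (-1·δt/t)²
  d term: (1×0.0601)² = 0.00361
  t term: (-1×0.0741)² = 0.00549
Total = 0.00910. Share from d = 0.00361/0.00910 = 0.397.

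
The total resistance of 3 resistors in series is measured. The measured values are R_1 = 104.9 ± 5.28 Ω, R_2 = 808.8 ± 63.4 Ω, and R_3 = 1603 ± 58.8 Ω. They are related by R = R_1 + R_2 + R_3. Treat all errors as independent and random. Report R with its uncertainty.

R is a linear combination, so absolute uncertainties add in quadrature:
  (δR_1)² = 27.9;  (δR_2)² = 4020;  (δR_3)² = 3460
δR = √(7500) = 86.6 Ω
R = 2517 Ω.

2517 ± 86.6 Ω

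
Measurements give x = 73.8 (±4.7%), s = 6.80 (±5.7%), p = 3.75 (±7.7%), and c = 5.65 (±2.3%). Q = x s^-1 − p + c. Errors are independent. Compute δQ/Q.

Let w = x·s^-1 = 10.9. δw/w = √((1·δx/x)² + (-1·δs/s)²) = √(0.00221 + 0.00325) = 0.0739, so δw = 0.802.
Q = w − p + c: δQ = √(δw² + δp² + δc²) = √(0.643 + 0.0834 + 0.0169) = 0.862
Q = 12.8, so δQ/Q = 0.862/12.8 = 0.0676.

0.0676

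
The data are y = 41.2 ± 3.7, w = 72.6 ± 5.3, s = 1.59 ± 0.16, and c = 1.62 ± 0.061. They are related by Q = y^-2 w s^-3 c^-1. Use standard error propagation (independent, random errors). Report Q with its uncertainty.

0.00657 ± 0.00237

Relative error in a monomial: (δQ/Q)² = Σ (nᵢ · δxᵢ/xᵢ)².
  (-2·δy/y)² = (-2×0.0898)² = 0.0323;  (1·δw/w)² = (1×0.0730)² = 0.00533;  (-3·δs/s)² = (-3×0.101)² = 0.0911;  (-1·δc/c)² = (-1×0.0377)² = 0.00142
δQ/Q = √(0.130) = 0.361
Q = 0.00657, so δQ = 0.361 × 0.00657 = 0.00237.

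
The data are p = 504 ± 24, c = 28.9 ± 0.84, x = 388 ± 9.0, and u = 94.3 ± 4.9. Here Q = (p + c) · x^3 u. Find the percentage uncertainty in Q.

Let w = p + c = 533. δw = √(δp² + δc²) = √(576 + 0.706) = 24.0, so δw/w = 0.0451.
Q is then a monomial in w, x, u:
δQ/Q = √((δw/w)² + (3·δx/x)² + (1·δu/u)²) = √(0.00203 + 0.00484 + 0.00270) = 0.0978

9.78%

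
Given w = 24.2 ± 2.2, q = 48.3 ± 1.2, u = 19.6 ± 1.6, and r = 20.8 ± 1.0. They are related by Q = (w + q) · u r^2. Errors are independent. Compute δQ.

80400

Let h = w + q = 72.5. δh = √(δw² + δq²) = √(4.84 + 1.44) = 2.51, so δh/h = 0.0346.
Q is then a monomial in h, u, r:
δQ/Q = √((δh/h)² + (1·δu/u)² + (2·δr/r)²) = √(0.00119 + 0.00666 + 0.00925) = 0.131
Q = 6.15e+05, so δQ = 0.131 × 6.15e+05 = 80400.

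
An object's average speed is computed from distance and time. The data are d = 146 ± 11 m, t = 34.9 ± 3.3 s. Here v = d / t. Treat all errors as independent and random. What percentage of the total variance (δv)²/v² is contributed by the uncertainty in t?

61.2%

(δv/v)² = (1·δd/d)² + (-1·δt/t)²
  d term: (1×0.0753)² = 0.00568
  t term: (-1×0.0946)² = 0.00894
Total = 0.0146. Share from t = 0.00894/0.0146 = 0.612.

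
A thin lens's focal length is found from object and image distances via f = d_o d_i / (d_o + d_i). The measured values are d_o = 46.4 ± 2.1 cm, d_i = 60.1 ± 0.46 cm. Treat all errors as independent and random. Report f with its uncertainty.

∂f/∂d_o = (d_i/(d_o+d_i))² = 0.318;  ∂f/∂d_i = (d_o/(d_o+d_i))² = 0.190
δf = √((∂f/∂d_o · δd_o)² + (∂f/∂d_i · δd_i)²) = √(0.447 + 0.00762) = 0.674 cm
f = 26.2 cm.

26.2 ± 0.674 cm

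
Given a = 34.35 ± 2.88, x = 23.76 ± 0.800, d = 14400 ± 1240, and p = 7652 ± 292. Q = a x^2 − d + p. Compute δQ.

2440

Let w = a·x^2 = 19390. δw/w = √((1·δa/a)² + (2·δx/x)²) = √(0.00703 + 0.00453) = 0.108, so δw = 2090.
Q = w − d + p: δQ = √(δw² + δd² + δp²) = √(4.35e+06 + 1.54e+06 + 85300) = 2440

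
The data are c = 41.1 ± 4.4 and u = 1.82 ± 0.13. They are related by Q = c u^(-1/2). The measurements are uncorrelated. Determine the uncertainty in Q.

For a monomial Q ∝ c, u^(-1/2), fractional errors add in quadrature:
  (1·δc/c)² = (1×0.107)² = 0.0115;  (−½·δu/u)² = (-0.5×0.0714)² = 0.00128
δQ/Q = √(0.0127) = 0.113
Q = 30.5, so δQ = 0.113 × 30.5 = 3.44.

3.44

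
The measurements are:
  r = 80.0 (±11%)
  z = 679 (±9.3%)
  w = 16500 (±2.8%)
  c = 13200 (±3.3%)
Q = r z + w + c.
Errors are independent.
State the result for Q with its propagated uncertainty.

84000 ± 7850

Let p = r·z = 54300. δp/p = √((1·δr/r)² + (1·δz/z)²) = √(0.0121 + 0.00865) = 0.144, so δp = 7820.
Q = p + w + c: δQ = √(δp² + δw² + δc²) = √(6.12e+07 + 2.13e+05 + 1.9e+05) = 7850
Q = 84000.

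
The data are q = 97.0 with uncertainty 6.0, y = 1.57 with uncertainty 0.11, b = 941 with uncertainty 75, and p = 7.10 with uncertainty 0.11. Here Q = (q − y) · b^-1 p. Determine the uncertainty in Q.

0.0739

Let u = q − y = 95.4. δu = √(δq² + δy²) = √(36.0 + 0.0121) = 6.00, so δu/u = 0.0629.
Q is then a monomial in u, b, p:
δQ/Q = √((δu/u)² + (-1·δb/b)² + (1·δp/p)²) = √(0.00395 + 0.00635 + 0.000240) = 0.103
Q = 0.720, so δQ = 0.103 × 0.720 = 0.0739.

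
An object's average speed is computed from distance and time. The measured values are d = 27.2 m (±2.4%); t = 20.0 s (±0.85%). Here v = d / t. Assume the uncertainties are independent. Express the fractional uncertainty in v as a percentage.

2.55%

For a monomial v ∝ d, t^-1, fractional errors add in quadrature:
  (1·δd/d)² = (1×0.0240)² = 0.000576;  (-1·δt/t)² = (-1×0.00850)² = 7.23e-05
δv/v = √(0.000648) = 0.0255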